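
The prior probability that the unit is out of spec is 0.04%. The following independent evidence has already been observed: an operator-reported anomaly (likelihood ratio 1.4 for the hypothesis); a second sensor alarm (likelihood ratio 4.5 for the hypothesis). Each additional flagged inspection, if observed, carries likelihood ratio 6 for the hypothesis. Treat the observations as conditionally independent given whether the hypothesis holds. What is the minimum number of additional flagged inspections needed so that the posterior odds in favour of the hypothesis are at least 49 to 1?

Prior odds = 0.0004/0.9996 = 1/2499.
Combined Bayes factor of the evidence already in hand = 1.4 × 4.5 = 6.3.
Odds after that evidence = (1/2499) × 6.3 = 3/1190.
Target odds = 49.
Need 6ⁿ ≥ 49 ÷ (3/1190) = 58310/3.
6⁵ = 7776 falls short of 58310/3 but 6⁶ = 46656 reaches it, so n = 6.

6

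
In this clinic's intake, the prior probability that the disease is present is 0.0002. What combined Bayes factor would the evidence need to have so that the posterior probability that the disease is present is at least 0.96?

119976

Prior odds = 0.0002/0.9998 = 1/4999.
Target odds = 0.96/0.04 = 24.
Required Bayes factor = 24 ÷ (1/4999) = 119976.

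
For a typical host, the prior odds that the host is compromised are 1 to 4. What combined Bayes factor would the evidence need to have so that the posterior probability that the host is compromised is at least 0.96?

Prior odds = 0.25.
Target odds = 0.96/0.04 = 24.
Required Bayes factor = 24 ÷ 0.25 = 96.

96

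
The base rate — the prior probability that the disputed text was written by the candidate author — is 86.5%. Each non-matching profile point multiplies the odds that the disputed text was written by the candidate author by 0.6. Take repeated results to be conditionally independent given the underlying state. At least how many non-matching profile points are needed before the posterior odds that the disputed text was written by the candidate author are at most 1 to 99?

Prior odds: 0.865 ÷ 0.135 = 173/27.
Likelihood ratio per non-matching profile point = 0.6.
Target odds = 1/99.
Require 0.6ⁿ ≤ 1/99 ÷ (173/27) = 3/1903.
0.6¹² = 531441/244140625 is still above 3/1903 but 0.6¹³ ≈0.00130607 is at or below it, so n = 13.

13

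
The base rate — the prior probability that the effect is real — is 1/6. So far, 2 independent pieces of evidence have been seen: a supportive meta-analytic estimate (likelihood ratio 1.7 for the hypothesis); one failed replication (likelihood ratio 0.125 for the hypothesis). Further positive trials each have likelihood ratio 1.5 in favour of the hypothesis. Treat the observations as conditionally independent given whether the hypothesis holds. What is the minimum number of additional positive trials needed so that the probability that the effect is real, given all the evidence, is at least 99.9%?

Prior odds = (1/6)/(5/6) = 0.2.
Combined Bayes factor of the evidence already in hand = 1.7 × 0.125 = 0.2125.
Odds after that evidence = 0.2 × 0.2125 = 0.0425.
Target odds = 0.999/0.001 = 999.
Need 1.5ⁿ ≥ 999 ÷ 0.0425 = 399600/17.
1.5²⁴ ≈16834.1 falls short of 399600/17 but 1.5²⁵ ≈25251.2 reaches it, so n = 25.

25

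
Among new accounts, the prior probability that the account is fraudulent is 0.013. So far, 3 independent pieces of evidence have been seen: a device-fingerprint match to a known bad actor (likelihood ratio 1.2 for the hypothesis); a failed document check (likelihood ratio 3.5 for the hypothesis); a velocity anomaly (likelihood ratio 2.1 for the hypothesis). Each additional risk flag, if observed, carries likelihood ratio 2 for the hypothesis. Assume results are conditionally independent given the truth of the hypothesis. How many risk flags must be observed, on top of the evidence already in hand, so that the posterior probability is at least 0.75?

5

Prior odds = 0.013/0.987 = 13/987.
Combined Bayes factor of the evidence already in hand = 1.2 × 3.5 × 2.1 = 8.82.
Odds after that evidence = (13/987) × 8.82 = 273/2350.
Target odds = 0.75/0.25 = 3.
Need 2ⁿ ≥ 3 ÷ (273/2350) = 2350/91.
2⁴ = 16 falls short of 2350/91 but 2⁵ = 32 reaches it, so n = 5.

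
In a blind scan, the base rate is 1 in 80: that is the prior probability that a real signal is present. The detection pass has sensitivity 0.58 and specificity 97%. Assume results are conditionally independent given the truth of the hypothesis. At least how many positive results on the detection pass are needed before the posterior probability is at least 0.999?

4

Prior odds = 0.0125/0.9875 = 1/79.
False-positive rate = 1 − 0.97 = 0.03; likelihood ratio of a positive = 0.58/0.03 = 58/3.
Target odds: 0.999 ÷ 0.001 = 999.
Require (58/3)ⁿ ≥ 999 ÷ (1/79) = 78921.
(58/3)³ = 195112/27 falls short of 78921 but (58/3)⁴ = 11316496/81 reaches it, so n = 4.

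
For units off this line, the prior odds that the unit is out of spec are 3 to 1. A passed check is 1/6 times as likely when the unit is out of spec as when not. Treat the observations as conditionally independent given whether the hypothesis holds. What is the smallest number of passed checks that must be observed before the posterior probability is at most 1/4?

Prior odds = 3.
Likelihood ratio per passed check = 1/6.
Target odds: 0.25 ÷ 0.75 = 1/3.
Require (1/6)ⁿ ≤ 1/3 ÷ 3 = 1/9.
(1/6)¹ = 1/6 is still above 1/9 but (1/6)² = 1/36 is at or below it, so n = 2.

2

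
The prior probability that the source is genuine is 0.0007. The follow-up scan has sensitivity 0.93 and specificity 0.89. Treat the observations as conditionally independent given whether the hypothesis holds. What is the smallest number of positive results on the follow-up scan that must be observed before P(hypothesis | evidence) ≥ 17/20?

Prior odds = 0.0007/0.9993 = 7/9993.
False-positive rate = 1 − 0.89 = 0.11; likelihood ratio of a positive = 0.93/0.11 = 93/11.
Target odds: 0.85 ÷ 0.15 = 17/3.
Require (93/11)ⁿ ≥ 17/3 ÷ (7/9993) = 56627/7.
(93/11)⁴ = 74805201/14641 falls short of 56627/7 but (93/11)⁵ ≈43196.8 reaches it, so n = 5.

5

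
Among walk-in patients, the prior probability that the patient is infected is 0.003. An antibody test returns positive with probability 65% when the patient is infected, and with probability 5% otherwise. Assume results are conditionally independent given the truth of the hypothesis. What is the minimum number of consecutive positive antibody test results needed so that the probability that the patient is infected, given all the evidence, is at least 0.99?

5

Prior odds: 0.003 ÷ 0.997 = 3/997.
Likelihood ratio of a positive result = 0.65/0.05 = 13.
Target posterior odds = 0.99/0.01 = 99.
Require 13ⁿ ≥ 99 ÷ (3/997) = 32901.
13⁴ = 28561 falls short of 32901 but 13⁵ = 371293 reaches it, so n = 5.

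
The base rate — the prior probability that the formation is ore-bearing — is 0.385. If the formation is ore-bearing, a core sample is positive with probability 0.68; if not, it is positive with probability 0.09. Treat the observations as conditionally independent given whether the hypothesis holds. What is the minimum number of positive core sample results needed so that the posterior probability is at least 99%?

3

Prior odds: 0.385 ÷ 0.615 = 77/123.
Likelihood ratio of a positive = 0.68/0.09 = 68/9.
Target odds: 0.99 ÷ 0.01 = 99.
Need (77/123) × (68/9)ⁿ ≥ 99, i.e. (68/9)ⁿ ≥ 1107/7.
(68/9)² = 4624/81 falls short of 1107/7 but (68/9)³ = 314432/729 reaches it, so n = 3.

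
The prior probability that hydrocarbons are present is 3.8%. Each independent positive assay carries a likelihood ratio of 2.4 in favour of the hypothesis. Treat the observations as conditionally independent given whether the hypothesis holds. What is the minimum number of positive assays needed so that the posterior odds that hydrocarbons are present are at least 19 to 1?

Prior odds = 0.038/0.962 = 19/481.
Likelihood ratio per positive assay = 2.4.
Target odds = 19.
Require 2.4ⁿ ≥ 19 ÷ (19/481) = 481.
2.4⁷ = 35831808/78125 falls short of 481 but 2.4⁸ = 429981696/390625 reaches it, so n = 8.

8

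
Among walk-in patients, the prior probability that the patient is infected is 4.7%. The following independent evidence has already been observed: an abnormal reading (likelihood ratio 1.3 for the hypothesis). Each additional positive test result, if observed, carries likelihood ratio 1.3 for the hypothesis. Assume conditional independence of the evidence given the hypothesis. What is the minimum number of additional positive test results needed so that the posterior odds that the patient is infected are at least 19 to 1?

Prior odds = 0.047/0.953 = 47/953.
Bayes factor of the evidence already in hand = 1.3.
Odds after that evidence = (47/953) × 1.3 = 611/9530.
Target odds = 19.
Need 1.3ⁿ ≥ 19 ÷ (611/9530) = 181070/611.
1.3²¹ ≈247.065 falls short of 181070/611 but 1.3²² ≈321.184 reaches it, so n = 22.

22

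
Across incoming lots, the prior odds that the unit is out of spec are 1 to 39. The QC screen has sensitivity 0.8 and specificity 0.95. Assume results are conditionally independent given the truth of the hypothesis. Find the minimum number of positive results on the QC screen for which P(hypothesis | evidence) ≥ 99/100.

3

Prior odds = 1/39.
False-positive rate = 1 − 0.95 = 0.05; likelihood ratio of a positive = 0.8/0.05 = 16.
Target odds: 0.99 ÷ 0.01 = 99.
Need (1/39) × 16ⁿ ≥ 99, i.e. 16ⁿ ≥ 3861.
16² = 256 falls short of 3861 but 16³ = 4096 reaches it, so n = 3.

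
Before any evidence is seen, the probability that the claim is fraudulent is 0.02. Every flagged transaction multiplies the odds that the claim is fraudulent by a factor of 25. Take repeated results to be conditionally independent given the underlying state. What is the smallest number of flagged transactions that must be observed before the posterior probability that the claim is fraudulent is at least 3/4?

2

Prior odds = 0.02/0.98 = 1/49.
Likelihood ratio per flagged transaction = 25.
Target odds: 0.75 ÷ 0.25 = 3.
Require 25ⁿ ≥ 3 ÷ (1/49) = 147.
25¹ = 25 falls short of 147 but 25² = 625 reaches it, so n = 2.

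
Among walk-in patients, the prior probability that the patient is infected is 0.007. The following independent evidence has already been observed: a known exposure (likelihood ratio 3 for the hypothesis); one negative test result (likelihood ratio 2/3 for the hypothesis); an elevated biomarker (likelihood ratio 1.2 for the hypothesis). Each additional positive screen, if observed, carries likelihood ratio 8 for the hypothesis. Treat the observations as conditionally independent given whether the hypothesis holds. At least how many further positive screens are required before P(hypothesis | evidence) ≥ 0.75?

3

Prior odds = 0.007/0.993 = 7/993.
Combined Bayes factor of the evidence already in hand = 3 × (2/3) × 1.2 = 2.4.
Odds after that evidence = (7/993) × 2.4 = 28/1655.
Target odds = 0.75/0.25 = 3.
Need 8ⁿ ≥ 3 ÷ (28/1655) = 4965/28.
8² = 64 falls short of 4965/28 but 8³ = 512 reaches it, so n = 3.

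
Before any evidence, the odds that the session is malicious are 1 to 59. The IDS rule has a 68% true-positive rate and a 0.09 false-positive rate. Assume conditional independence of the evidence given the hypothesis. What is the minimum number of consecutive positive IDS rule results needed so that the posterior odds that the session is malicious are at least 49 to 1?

4

Prior odds = 1/59.
Likelihood ratio of a positive result = 0.68/0.09 = 68/9.
Target odds = 49.
Require (68/9)ⁿ ≥ 49 ÷ (1/59) = 2891.
(68/9)³ = 314432/729 falls short of 2891 but (68/9)⁴ = 21381376/6561 reaches it, so n = 4.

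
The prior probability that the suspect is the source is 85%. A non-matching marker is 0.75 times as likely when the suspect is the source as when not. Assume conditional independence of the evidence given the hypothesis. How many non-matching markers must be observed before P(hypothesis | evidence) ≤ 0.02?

Prior odds: 0.85 ÷ 0.15 = 17/3.
Likelihood ratio per non-matching marker = 0.75.
Target posterior odds = 0.02/0.98 = 1/49.
Need (17/3) × 0.75ⁿ ≤ 1/49, i.e. 0.75ⁿ ≤ 3/833.
0.75¹⁹ ≈0.00422828 is still above 3/833 but 0.75²⁰ ≈0.00317121 is at or below it, so n = 20.

20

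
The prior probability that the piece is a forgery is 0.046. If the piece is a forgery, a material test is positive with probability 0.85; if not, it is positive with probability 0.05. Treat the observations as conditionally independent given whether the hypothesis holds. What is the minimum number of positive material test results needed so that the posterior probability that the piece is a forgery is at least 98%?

3

Prior odds: 0.046 ÷ 0.954 = 23/477.
Likelihood ratio of a positive = 0.85/0.05 = 17.
Target posterior odds = 0.98/0.02 = 49.
Need (23/477) × 17ⁿ ≥ 49, i.e. 17ⁿ ≥ 23373/23.
17² = 289 falls short of 23373/23 but 17³ = 4913 reaches it, so n = 3.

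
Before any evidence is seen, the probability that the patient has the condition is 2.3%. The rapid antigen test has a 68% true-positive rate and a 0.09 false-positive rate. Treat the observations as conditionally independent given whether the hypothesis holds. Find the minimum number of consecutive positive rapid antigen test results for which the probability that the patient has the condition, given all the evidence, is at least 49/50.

Prior odds: 0.023 ÷ 0.977 = 23/977.
Likelihood ratio of a positive result = 0.68/0.09 = 68/9.
Target posterior odds = 0.98/0.02 = 49.
Need (23/977) × (68/9)ⁿ ≥ 49, i.e. (68/9)ⁿ ≥ 47873/23.
(68/9)³ = 314432/729 falls short of 47873/23 but (68/9)⁴ = 21381376/6561 reaches it, so n = 4.

4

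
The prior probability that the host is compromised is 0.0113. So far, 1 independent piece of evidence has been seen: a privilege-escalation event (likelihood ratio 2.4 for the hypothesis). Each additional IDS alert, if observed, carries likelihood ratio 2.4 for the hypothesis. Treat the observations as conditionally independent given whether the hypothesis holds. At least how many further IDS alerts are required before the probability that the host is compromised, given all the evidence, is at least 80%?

Prior odds = 0.0113/0.9887 = 113/9887.
Bayes factor of the evidence already in hand = 2.4.
Odds after that evidence = (113/9887) × 2.4 = 1356/49435.
Target odds = 0.8/0.2 = 4.
Need 2.4ⁿ ≥ 4 ÷ (1356/49435) = 49435/339.
2.4⁵ = 79.62624 falls short of 49435/339 but 2.4⁶ = 2985984/15625 reaches it, so n = 6.

6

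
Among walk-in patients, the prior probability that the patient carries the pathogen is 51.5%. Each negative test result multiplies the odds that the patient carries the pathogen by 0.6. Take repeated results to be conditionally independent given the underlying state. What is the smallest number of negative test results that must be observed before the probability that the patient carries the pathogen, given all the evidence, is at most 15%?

Prior odds: 0.515 ÷ 0.485 = 103/97.
Likelihood ratio per negative test result = 0.6.
Target odds: 0.15 ÷ 0.85 = 3/17.
Require 0.6ⁿ ≤ 3/17 ÷ (103/97) = 291/1751.
0.6³ = 0.216 is still above 291/1751 but 0.6⁴ = 0.1296 is at or below it, so n = 4.

4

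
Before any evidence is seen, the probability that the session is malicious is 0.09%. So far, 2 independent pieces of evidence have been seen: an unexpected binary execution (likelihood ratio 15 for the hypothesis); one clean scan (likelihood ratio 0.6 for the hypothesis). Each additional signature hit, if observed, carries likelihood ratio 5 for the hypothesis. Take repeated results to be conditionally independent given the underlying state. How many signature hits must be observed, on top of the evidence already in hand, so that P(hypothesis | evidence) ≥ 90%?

Prior odds = 0.0009/0.9991 = 9/9991.
Combined Bayes factor of the evidence already in hand = 15 × 0.6 = 9.
Odds after that evidence = (9/9991) × 9 = 81/9991.
Target odds = 0.9/0.1 = 9.
Need 5ⁿ ≥ 9 ÷ (81/9991) = 9991/9.
5⁴ = 625 falls short of 9991/9 but 5⁵ = 3125 reaches it, so n = 5.

5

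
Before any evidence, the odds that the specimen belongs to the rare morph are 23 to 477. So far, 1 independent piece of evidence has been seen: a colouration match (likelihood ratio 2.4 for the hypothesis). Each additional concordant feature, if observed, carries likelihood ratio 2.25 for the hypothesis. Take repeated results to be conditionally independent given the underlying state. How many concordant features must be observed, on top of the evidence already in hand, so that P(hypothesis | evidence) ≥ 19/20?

Prior odds = 23/477.
Bayes factor of the evidence already in hand = 2.4.
Odds after that evidence = (23/477) × 2.4 = 92/795.
Target odds = 0.95/0.05 = 19.
Need 2.25ⁿ ≥ 19 ÷ (92/795) = 15105/92.
2.25⁶ = 531441/4096 falls short of 15105/92 but 2.25⁷ = 4782969/16384 reaches it, so n = 7.

7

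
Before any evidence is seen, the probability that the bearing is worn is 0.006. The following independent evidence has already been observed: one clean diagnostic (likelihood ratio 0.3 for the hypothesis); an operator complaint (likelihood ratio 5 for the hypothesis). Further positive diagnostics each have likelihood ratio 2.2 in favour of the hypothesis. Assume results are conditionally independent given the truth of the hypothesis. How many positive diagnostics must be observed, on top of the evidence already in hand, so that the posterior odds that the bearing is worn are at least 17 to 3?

9

Prior odds = 0.006/0.994 = 3/497.
Combined Bayes factor of the evidence already in hand = 0.3 × 5 = 1.5.
Odds after that evidence = (3/497) × 1.5 = 9/994.
Target odds = 17/3.
Need 2.2ⁿ ≥ 17/3 ÷ (9/994) = 16898/27.
2.2⁸ = 214358881/390625 falls short of 16898/27 but 2.2⁹ ≈1207.27 reaches it, so n = 9.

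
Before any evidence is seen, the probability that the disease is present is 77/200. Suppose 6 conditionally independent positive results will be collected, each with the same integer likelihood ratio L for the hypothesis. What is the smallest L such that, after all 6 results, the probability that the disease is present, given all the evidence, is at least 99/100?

3

Prior odds = 0.385/0.615 = 77/123.
Target odds = 0.99/0.01 = 99.
Need L⁶ ≥ 99 ÷ (77/123) = 1107/7.
2⁶ = 64 < 1107/7 ≤ 729 = 3⁶, so L = 3.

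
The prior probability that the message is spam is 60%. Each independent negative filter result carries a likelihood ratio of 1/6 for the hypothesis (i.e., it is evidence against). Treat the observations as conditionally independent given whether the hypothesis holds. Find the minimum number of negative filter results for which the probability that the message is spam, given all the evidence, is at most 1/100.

Prior odds = 0.6/0.4 = 1.5.
Likelihood ratio per negative filter result = 1/6.
Target odds: 0.01 ÷ 0.99 = 1/99.
Need 1.5 × (1/6)ⁿ ≤ 1/99, i.e. (1/6)ⁿ ≤ 2/297.
(1/6)² = 1/36 is still above 2/297 but (1/6)³ = 1/216 is at or below it, so n = 3.

3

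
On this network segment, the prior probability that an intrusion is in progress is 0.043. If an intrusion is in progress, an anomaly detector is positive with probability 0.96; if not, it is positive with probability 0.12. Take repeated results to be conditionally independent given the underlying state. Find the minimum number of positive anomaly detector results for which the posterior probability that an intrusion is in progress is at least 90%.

3

Prior odds: 0.043 ÷ 0.957 = 43/957.
Likelihood ratio of a positive = 0.96/0.12 = 8.
Target odds: 0.9 ÷ 0.1 = 9.
Need (43/957) × 8ⁿ ≥ 9, i.e. 8ⁿ ≥ 8613/43.
8² = 64 falls short of 8613/43 but 8³ = 512 reaches it, so n = 3.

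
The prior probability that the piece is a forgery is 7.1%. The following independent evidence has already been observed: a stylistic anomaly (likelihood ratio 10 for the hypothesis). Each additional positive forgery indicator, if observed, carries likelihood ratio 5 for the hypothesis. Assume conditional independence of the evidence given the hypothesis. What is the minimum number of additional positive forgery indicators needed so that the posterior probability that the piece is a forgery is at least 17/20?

Prior odds = 0.071/0.929 = 71/929.
Bayes factor of the evidence already in hand = 10.
Odds after that evidence = (71/929) × 10 = 710/929.
Target odds = 0.85/0.15 = 17/3.
Need 5ⁿ ≥ 17/3 ÷ (710/929) = 15793/2130.
5¹ = 5 falls short of 15793/2130 but 5² = 25 reaches it, so n = 2.

2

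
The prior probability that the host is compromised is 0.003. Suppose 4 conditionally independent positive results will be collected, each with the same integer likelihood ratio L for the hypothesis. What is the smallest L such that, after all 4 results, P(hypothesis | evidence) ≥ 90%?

8

Prior odds = 0.003/0.997 = 3/997.
Target odds = 0.9/0.1 = 9.
Need L⁴ ≥ 9 ÷ (3/997) = 2991.
7⁴ = 2401 < 2991 ≤ 4096 = 8⁴, so L = 8.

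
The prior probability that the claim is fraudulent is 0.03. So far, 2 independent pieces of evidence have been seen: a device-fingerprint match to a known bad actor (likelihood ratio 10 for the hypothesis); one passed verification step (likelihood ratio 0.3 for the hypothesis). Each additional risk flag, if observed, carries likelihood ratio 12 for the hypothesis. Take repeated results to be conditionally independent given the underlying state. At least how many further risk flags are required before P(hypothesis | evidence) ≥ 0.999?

4

Prior odds = 0.03/0.97 = 3/97.
Combined Bayes factor of the evidence already in hand = 10 × 0.3 = 3.
Odds after that evidence = (3/97) × 3 = 9/97.
Target odds = 0.999/0.001 = 999.
Need 12ⁿ ≥ 999 ÷ (9/97) = 10767.
12³ = 1728 falls short of 10767 but 12⁴ = 20736 reaches it, so n = 4.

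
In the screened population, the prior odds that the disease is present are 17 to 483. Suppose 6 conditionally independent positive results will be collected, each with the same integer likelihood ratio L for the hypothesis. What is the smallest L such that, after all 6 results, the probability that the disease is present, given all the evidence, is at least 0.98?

4

Prior odds = 17/483.
Target odds = 0.98/0.02 = 49.
Need L⁶ ≥ 49 ÷ (17/483) = 23667/17.
3⁶ = 729 < 23667/17 ≤ 4096 = 4⁶, so L = 4.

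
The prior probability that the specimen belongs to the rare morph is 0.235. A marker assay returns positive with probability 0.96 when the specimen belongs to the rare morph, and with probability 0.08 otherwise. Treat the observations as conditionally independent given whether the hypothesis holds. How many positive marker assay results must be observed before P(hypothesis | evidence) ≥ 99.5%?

3

Prior odds: 0.235 ÷ 0.765 = 47/153.
Likelihood ratio of a positive result = 0.96/0.08 = 12.
Target odds: 0.995 ÷ 0.005 = 199.
Need (47/153) × 12ⁿ ≥ 199, i.e. 12ⁿ ≥ 30447/47.
12² = 144 falls short of 30447/47 but 12³ = 1728 reaches it, so n = 3.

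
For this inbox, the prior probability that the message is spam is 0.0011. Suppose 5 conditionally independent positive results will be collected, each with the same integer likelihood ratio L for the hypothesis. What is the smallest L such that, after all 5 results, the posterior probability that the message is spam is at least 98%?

Prior odds = 0.0011/0.9989 = 11/9989.
Target odds = 0.98/0.02 = 49.
Need L⁵ ≥ 49 ÷ (11/9989) = 489461/11.
8⁵ = 32768 < 489461/11 ≤ 59049 = 9⁵, so L = 9.

9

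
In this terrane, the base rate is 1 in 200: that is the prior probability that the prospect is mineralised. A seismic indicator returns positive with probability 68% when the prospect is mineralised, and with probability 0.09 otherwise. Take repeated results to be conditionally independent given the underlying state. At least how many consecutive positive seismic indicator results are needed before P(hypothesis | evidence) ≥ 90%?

Prior odds: 0.005 ÷ 0.995 = 1/199.
Likelihood ratio of a positive result = 0.68/0.09 = 68/9.
Target posterior odds = 0.9/0.1 = 9.
Need (1/199) × (68/9)ⁿ ≥ 9, i.e. (68/9)ⁿ ≥ 1791.
(68/9)³ = 314432/729 falls short of 1791 but (68/9)⁴ = 21381376/6561 reaches it, so n = 4.

4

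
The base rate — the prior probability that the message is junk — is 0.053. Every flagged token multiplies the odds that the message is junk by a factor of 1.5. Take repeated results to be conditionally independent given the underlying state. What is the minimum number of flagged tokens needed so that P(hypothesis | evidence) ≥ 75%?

Prior odds = 0.053/0.947 = 53/947.
Likelihood ratio per flagged token = 1.5.
Target odds: 0.75 ÷ 0.25 = 3.
Need (53/947) × 1.5ⁿ ≥ 3, i.e. 1.5ⁿ ≥ 2841/53.
1.5⁹ = 19683/512 falls short of 2841/53 but 1.5¹⁰ = 59049/1024 reaches it, so n = 10.

10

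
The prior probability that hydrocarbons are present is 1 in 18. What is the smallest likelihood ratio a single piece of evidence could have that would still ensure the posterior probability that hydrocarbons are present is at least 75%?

Prior odds = (1/18)/(17/18) = 1/17.
Target odds = 0.75/0.25 = 3.
Required Bayes factor = 3 ÷ (1/17) = 51.

51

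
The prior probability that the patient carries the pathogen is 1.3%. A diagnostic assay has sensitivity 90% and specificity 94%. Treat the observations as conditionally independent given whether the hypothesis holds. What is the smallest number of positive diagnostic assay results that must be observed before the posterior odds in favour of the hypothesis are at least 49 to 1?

Prior odds: 0.013 ÷ 0.987 = 13/987.
False-positive rate = 1 − 0.94 = 0.06; likelihood ratio of a positive = 0.9/0.06 = 15.
Target odds = 49.
Need (13/987) × 15ⁿ ≥ 49, i.e. 15ⁿ ≥ 48363/13.
15³ = 3375 falls short of 48363/13 but 15⁴ = 50625 reaches it, so n = 4.

4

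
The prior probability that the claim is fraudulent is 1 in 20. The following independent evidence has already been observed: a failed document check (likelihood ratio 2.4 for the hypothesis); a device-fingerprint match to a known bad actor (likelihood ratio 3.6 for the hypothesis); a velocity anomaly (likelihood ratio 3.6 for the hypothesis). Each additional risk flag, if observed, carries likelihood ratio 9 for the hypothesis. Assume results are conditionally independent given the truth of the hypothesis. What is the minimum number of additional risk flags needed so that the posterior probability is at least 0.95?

Prior odds = 0.05/0.95 = 1/19.
Combined Bayes factor of the evidence already in hand = 2.4 × 3.6 × 3.6 = 31.104.
Odds after that evidence = (1/19) × 31.104 = 3888/2375.
Target odds = 0.95/0.05 = 19.
Need 9ⁿ ≥ 19 ÷ (3888/2375) = 45125/3888.
9¹ = 9 falls short of 45125/3888 but 9² = 81 reaches it, so n = 2.

2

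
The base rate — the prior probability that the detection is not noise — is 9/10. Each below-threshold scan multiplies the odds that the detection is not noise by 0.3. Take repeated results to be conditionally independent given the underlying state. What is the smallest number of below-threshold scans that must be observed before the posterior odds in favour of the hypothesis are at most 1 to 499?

Prior odds: 0.9 ÷ 0.1 = 9.
Likelihood ratio per below-threshold scan = 0.3.
Target odds = 1/499.
Need 9 × 0.3ⁿ ≤ 1/499, i.e. 0.3ⁿ ≤ 1/4491.
0.3⁶ = 729/1000000 is still above 1/4491 but 0.3⁷ = 2187/10000000 is at or below it, so n = 7.

7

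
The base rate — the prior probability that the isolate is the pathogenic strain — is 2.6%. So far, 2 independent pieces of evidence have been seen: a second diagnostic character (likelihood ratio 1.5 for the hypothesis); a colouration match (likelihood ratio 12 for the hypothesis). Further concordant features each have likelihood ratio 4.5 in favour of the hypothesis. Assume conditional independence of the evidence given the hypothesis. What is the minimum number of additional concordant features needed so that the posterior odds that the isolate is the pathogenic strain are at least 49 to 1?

4

Prior odds = 0.026/0.974 = 13/487.
Combined Bayes factor of the evidence already in hand = 1.5 × 12 = 18.
Odds after that evidence = (13/487) × 18 = 234/487.
Target odds = 49.
Need 4.5ⁿ ≥ 49 ÷ (234/487) = 23863/234.
4.5³ = 91.125 falls short of 23863/234 but 4.5⁴ = 410.0625 reaches it, so n = 4.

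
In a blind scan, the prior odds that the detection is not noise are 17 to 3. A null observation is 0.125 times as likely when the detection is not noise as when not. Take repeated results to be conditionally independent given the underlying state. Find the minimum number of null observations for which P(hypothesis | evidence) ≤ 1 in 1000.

5

Prior odds = 17/3.
Likelihood ratio per null observation = 0.125.
Target posterior odds = 0.001/0.999 = 1/999.
Need (17/3) × 0.125ⁿ ≤ 1/999, i.e. 0.125ⁿ ≤ 1/5661.
0.125⁴ = 1/4096 is still above 1/5661 but 0.125⁵ = 1/32768 is at or below it, so n = 5.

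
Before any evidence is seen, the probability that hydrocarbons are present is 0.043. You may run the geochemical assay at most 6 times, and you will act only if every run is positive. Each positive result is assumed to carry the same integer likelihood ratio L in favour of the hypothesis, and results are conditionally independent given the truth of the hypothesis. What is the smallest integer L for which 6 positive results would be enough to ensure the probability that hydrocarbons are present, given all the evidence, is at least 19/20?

3

Prior odds = 0.043/0.957 = 43/957.
Target odds = 0.95/0.05 = 19.
Need L⁶ ≥ 19 ÷ (43/957) = 18183/43.
2⁶ = 64 < 18183/43 ≤ 729 = 3⁶, so L = 3.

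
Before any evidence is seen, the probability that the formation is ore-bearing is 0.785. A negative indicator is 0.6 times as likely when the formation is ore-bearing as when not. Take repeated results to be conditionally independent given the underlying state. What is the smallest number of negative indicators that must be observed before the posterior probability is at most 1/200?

Prior odds = 0.785/0.215 = 157/43.
Likelihood ratio per negative indicator = 0.6.
Target odds: 0.005 ÷ 0.995 = 1/199.
Require 0.6ⁿ ≤ 1/199 ÷ (157/43) = 43/31243.
0.6¹² = 531441/244140625 is still above 43/31243 but 0.6¹³ ≈0.00130607 is at or below it, so n = 13.

13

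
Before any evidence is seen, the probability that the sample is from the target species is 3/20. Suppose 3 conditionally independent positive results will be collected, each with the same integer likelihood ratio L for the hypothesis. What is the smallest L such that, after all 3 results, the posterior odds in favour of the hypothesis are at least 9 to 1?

Prior odds = 0.15/0.85 = 3/17.
Target odds = 9.
Need L³ ≥ 9 ÷ (3/17) = 51.
3³ = 27 < 51 ≤ 64 = 4³, so L = 4.

4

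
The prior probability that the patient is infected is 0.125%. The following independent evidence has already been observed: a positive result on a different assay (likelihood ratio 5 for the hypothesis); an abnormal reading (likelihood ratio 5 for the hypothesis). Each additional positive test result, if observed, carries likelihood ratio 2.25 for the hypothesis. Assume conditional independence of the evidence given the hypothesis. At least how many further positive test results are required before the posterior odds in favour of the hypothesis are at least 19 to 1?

8

Prior odds = 0.00125/0.99875 = 1/799.
Combined Bayes factor of the evidence already in hand = 5 × 5 = 25.
Odds after that evidence = (1/799) × 25 = 25/799.
Target odds = 19.
Need 2.25ⁿ ≥ 19 ÷ (25/799) = 607.24.
2.25⁷ = 4782969/16384 falls short of 607.24 but 2.25⁸ = 43046721/65536 reaches it, so n = 8.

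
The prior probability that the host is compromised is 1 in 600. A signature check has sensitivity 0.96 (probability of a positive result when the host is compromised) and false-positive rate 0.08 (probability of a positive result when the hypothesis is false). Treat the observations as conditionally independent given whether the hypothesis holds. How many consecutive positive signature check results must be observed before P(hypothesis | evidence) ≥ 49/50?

5

Prior odds = (1/600)/(599/600) = 1/599.
Likelihood ratio of a positive result = 0.96/0.08 = 12.
Target posterior odds = 0.98/0.02 = 49.
Require 12ⁿ ≥ 49 ÷ (1/599) = 29351.
12⁴ = 20736 falls short of 29351 but 12⁵ = 248832 reaches it, so n = 5.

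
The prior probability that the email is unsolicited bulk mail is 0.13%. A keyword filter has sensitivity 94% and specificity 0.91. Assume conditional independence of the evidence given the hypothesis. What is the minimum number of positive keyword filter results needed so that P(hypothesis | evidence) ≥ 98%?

5

Prior odds = 0.0013/0.9987 = 13/9987.
False-positive rate = 1 − 0.91 = 0.09; likelihood ratio of a positive = 0.94/0.09 = 94/9.
Target posterior odds = 0.98/0.02 = 49.
Need (13/9987) × (94/9)ⁿ ≥ 49, i.e. (94/9)ⁿ ≥ 489363/13.
(94/9)⁴ = 78074896/6561 falls short of 489363/13 but (94/9)⁵ ≈124287 reaches it, so n = 5.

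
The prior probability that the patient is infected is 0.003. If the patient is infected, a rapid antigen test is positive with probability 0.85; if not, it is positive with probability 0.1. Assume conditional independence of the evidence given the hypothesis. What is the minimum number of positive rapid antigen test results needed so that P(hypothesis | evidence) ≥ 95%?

Prior odds = 0.003/0.997 = 3/997.
Likelihood ratio of a positive = 0.85/0.1 = 8.5.
Target odds: 0.95 ÷ 0.05 = 19.
Require 8.5ⁿ ≥ 19 ÷ (3/997) = 18943/3.
8.5⁴ = 5220.0625 falls short of 18943/3 but 8.5⁵ = 44370.53125 reaches it, so n = 5.

5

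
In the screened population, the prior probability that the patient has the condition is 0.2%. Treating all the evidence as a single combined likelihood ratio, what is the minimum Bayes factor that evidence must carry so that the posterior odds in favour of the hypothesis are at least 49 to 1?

24451

Prior odds = 0.002/0.998 = 1/499.
Target odds = 49.
Required Bayes factor = 49 ÷ (1/499) = 24451.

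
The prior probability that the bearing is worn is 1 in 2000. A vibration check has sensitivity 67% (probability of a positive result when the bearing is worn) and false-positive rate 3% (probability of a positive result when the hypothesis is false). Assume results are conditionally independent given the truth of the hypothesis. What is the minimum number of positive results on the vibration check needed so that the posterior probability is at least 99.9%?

Prior odds = 0.0005/0.9995 = 1/1999.
Likelihood ratio of a positive result = 0.67/0.03 = 67/3.
Target odds: 0.999 ÷ 0.001 = 999.
Need (1/1999) × (67/3)ⁿ ≥ 999, i.e. (67/3)ⁿ ≥ 1997001.
(67/3)⁴ = 20151121/81 falls short of 1997001 but (67/3)⁵ ≈5.55607e+06 reaches it, so n = 5.

5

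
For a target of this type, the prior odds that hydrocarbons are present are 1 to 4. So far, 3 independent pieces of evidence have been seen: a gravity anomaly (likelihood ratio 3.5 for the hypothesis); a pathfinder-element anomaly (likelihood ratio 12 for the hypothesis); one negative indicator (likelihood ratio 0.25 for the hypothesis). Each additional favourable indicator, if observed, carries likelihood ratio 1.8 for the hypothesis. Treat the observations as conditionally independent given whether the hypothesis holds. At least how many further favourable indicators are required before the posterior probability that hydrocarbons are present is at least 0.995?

8

Prior odds = 0.25.
Combined Bayes factor of the evidence already in hand = 3.5 × 12 × 0.25 = 10.5.
Odds after that evidence = 0.25 × 10.5 = 2.625.
Target odds = 0.995/0.005 = 199.
Need 1.8ⁿ ≥ 199 ÷ 2.625 = 1592/21.
1.8⁷ = 4782969/78125 falls short of 1592/21 but 1.8⁸ = 43046721/390625 reaches it, so n = 8.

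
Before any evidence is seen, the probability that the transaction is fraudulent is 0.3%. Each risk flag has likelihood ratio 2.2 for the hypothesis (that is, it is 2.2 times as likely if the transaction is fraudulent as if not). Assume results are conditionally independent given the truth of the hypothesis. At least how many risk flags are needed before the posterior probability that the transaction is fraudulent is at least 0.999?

17

Prior odds: 0.003 ÷ 0.997 = 3/997.
Likelihood ratio per risk flag = 2.2.
Target posterior odds = 0.999/0.001 = 999.
Need (3/997) × 2.2ⁿ ≥ 999, i.e. 2.2ⁿ ≥ 332001.
2.2¹⁶ ≈301136 falls short of 332001 but 2.2¹⁷ ≈662500 reaches it, so n = 17.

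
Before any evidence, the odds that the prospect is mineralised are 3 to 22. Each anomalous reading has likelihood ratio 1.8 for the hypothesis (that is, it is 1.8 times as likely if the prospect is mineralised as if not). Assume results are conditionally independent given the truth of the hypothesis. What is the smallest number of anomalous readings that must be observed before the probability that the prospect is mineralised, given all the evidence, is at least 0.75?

Prior odds = 3/22.
Likelihood ratio per anomalous reading = 1.8.
Target odds: 0.75 ÷ 0.25 = 3.
Require 1.8ⁿ ≥ 3 ÷ (3/22) = 22.
1.8⁵ = 18.89568 falls short of 22 but 1.8⁶ = 531441/15625 reaches it, so n = 6.

6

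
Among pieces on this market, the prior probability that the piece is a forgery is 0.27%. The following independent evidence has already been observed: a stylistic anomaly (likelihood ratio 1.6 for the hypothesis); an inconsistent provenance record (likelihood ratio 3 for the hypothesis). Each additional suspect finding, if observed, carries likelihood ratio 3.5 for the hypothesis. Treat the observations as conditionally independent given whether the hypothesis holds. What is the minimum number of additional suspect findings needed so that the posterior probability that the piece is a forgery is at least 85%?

Prior odds = 0.0027/0.9973 = 27/9973.
Combined Bayes factor of the evidence already in hand = 1.6 × 3 = 4.8.
Odds after that evidence = (27/9973) × 4.8 = 648/49865.
Target odds = 0.85/0.15 = 17/3.
Need 3.5ⁿ ≥ 17/3 ÷ (648/49865) = 847705/1944.
3.5⁴ = 150.0625 falls short of 847705/1944 but 3.5⁵ = 525.21875 reaches it, so n = 5.

5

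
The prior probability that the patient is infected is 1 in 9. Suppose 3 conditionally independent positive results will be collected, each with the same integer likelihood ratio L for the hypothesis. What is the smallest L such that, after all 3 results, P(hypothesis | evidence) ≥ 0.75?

3

Prior odds = (1/9)/(8/9) = 0.125.
Target odds = 0.75/0.25 = 3.
Need L³ ≥ 3 ÷ 0.125 = 24.
2³ = 8 < 24 ≤ 27 = 3³, so L = 3.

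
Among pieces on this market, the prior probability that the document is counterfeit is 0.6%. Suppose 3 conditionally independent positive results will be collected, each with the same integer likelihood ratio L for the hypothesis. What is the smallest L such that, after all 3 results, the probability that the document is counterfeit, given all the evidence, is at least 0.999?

55

Prior odds = 0.006/0.994 = 3/497.
Target odds = 0.999/0.001 = 999.
Need L³ ≥ 999 ÷ (3/497) = 165501.
54³ = 157464 < 165501 ≤ 166375 = 55³, so L = 55.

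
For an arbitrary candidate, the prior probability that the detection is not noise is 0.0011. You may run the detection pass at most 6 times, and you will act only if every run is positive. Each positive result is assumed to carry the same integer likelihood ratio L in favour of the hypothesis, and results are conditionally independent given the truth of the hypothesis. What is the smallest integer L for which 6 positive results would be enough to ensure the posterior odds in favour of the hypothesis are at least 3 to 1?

Prior odds = 0.0011/0.9989 = 11/9989.
Target odds = 3.
Need L⁶ ≥ 3 ÷ (11/9989) = 29967/11.
3⁶ = 729 < 29967/11 ≤ 4096 = 4⁶, so L = 4.

4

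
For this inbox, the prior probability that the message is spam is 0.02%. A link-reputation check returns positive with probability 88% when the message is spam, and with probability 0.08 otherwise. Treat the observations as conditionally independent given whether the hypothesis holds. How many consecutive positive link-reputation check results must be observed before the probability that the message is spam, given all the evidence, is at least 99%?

Prior odds = 0.0002/0.9998 = 1/4999.
Likelihood ratio of a positive result = 0.88/0.08 = 11.
Target posterior odds = 0.99/0.01 = 99.
Require 11ⁿ ≥ 99 ÷ (1/4999) = 494901.
11⁵ = 161051 falls short of 494901 but 11⁶ = 1771561 reaches it, so n = 6.

6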